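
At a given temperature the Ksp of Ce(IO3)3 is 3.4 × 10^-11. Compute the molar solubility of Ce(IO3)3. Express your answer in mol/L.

Ce(IO3)3(s) <=> Ce^3+ + 3 IO3^-
Ksp = [Ce^3+][IO3^-]^3
With molar solubility s: [Ce^3+] = s, [IO3^-] = 3s.
So Ksp = s × (3s)^3 = 27s^4
Solving, s = (3.4 × 10^-11/27)^(1/4) = 1.1 × 10^-3 M

1.1 × 10^-3 M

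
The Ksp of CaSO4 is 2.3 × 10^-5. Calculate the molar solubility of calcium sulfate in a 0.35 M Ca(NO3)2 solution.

CaSO4(s) ⇌ Ca^2+ + SO4^2-
Ksp = [Ca^2+][SO4^2-]
Let s = moles of CaSO4 that dissolve per litre. [Ca^2+] = 0.35 + s ≈ 0.35, [SO4^2-] = s (common-ion effect: Ca^2+ is already 0.35 M).
Ksp ≈ 0.35 × s
s = 6.6 × 10^-5 M
Check: s = 6.6 × 10^-5 ≪ 0.35, so the approximation is valid.

s = 6.6 × 10^-5 M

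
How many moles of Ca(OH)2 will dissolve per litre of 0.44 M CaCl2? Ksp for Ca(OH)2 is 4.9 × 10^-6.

Ca(OH)2(s) <=> Ca^2+(aq) + 2 OH^-(aq)
Ksp = [Ca^2+][OH^-]^2
Let s be the molar solubility in this solution. [Ca^2+] = 0.44 + s ≈ 0.44, [OH^-] = 2s (common-ion effect: Ca^2+ is already 0.44 M).
Ksp ≈ 0.44 × (2s)^2
s = 1.7 x 10^-3 M
Check: s = 1.7 × 10^-3 ≪ 0.44, so the approximation is valid.

s = 1.7 × 10^-3 M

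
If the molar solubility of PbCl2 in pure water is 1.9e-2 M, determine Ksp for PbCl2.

PbCl2(s) ⇌ Pb^2+(aq) + 2 Cl^-(aq)
With molar solubility s: [Pb^2+] = s, [Cl^-] = 2s.
Ksp = [Pb^2+][Cl^-]^2
Substituting: Ksp = s(2s)^2 = 4s^3
With s = 1.9 x 10^-2: Ksp = 2.7 × 10^-5

Ksp ≈ 2.7 x 10^-5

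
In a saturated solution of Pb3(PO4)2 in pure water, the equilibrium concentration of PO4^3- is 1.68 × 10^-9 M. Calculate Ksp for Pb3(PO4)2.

Pb3(PO4)2(s) ⇌ 3 Pb^2+(aq) + 2 PO4^3-(aq)
Stoichiometry gives [Pb^2+] = (3/2)[PO4^3-] = 2.520 × 10^-9 M.
Ksp = [Pb^2+]^3[PO4^3-]^2
Ksp = (2.520 x 10^-9)^3 × (1.68 × 10^-9)^2 = 4.52 × 10^-44

Ksp ≈ 4.52e-44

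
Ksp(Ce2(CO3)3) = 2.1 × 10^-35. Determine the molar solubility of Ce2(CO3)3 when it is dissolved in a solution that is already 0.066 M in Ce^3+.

5.6e-12 M

Ce2(CO3)3(s) ⇌ 2 Ce^3+ + 3 CO3^2-
Ksp = [Ce^3+]^2[CO3^2-]^3
If s mol/L dissolves here, [Ce^3+] = 0.066 + 2s ≈ 0.066, [CO3^2-] = 3s (since the Ce^3+ already present dominates).
Ksp ≈ (0.066)^2 × (3s)^3
s = 5.6 × 10^-12 M
Check: 2s = 1.1 × 10^-11 ≪ 0.066, so the approximation is valid.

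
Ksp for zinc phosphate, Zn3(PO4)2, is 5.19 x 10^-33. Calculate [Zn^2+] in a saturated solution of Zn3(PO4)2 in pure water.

Zn3(PO4)2(s) ⇌ 3 Zn^2+ + 2 PO4^3-
Ksp = [Zn^2+]^3[PO4^3-]^2
For each mole of Zn3(PO4)2 that dissolves: [Zn^2+] = 3s, [PO4^3-] = 2s.
So Ksp = (3s)^3 × (2s)^2 = 108s^5
s^5 = 5.19 x 10^-33 / 108, so s = 1.369 × 10^-7 M
[Zn^2+] = 3s = 4.11 x 10^-7 M

[Zn^2+] = 4.11 × 10^-7 M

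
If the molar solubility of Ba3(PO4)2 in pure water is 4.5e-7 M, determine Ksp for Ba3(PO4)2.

2.0 x 10^-30

Ba3(PO4)2(s) ⇌ 3 Ba^2+(aq) + 2 PO4^3-(aq)
Let s = molar solubility. Then [Ba^2+] = 3s and [PO4^3-] = 2s.
Ksp = [Ba^2+]^3[PO4^3-]^2
Ksp = (3s)^3(2s)^2 = 108s^5
Ksp = 108 × (4.5 × 10^-7)^5 = 2.0 × 10^-30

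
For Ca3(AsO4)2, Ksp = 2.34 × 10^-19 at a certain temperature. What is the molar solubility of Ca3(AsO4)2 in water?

7.36 × 10^-5 M

Ca3(AsO4)2(s) ⇌ 3 Ca^2+(aq) + 2 AsO4^3-(aq)
Ksp = [Ca^2+]^3[AsO4^3-]^2
For each mole of Ca3(AsO4)2 that dissolves: [Ca^2+] = 3s, [AsO4^3-] = 2s.
Ksp = (3s)^3(2s)^2 = 108s^5
s = (2.34 × 10^-19 / 108)^(1/5) = 7.36 x 10^-5 M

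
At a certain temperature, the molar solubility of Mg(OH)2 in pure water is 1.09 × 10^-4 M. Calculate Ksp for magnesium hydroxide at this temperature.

Ksp ≈ 5.18e-12

Mg(OH)2(s) ⇌ Mg^2+(aq) + 2 OH^-(aq)
If s mol/L of Mg(OH)2 dissolves, [Mg^2+] = s and [OH^-] = 2s.
Ksp = [Mg^2+][OH^-]^2
So Ksp = s × (2s)^2 = 4s^3
With s = 1.09 × 10^-4: Ksp = 5.18 × 10^-12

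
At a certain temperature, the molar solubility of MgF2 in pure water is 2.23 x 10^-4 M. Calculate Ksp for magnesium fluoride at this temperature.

MgF2(s) ⇌ Mg^2+ + 2 F^-
If s mol/L of MgF2 dissolves, [Mg^2+] = s and [F^-] = 2s.
Ksp = [Mg^2+][F^-]^2
Substituting: Ksp = s(2s)^2 = 4s^3
With s = 2.23 x 10^-4: Ksp = 4.44 × 10^-11

4.44 x 10^-11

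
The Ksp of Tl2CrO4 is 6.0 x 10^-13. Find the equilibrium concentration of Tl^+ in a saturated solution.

[Tl^+] ≈ 1.1 × 10^-4 M

Tl2CrO4(s) <=> 2 Tl^+(aq) + CrO4^2-(aq)
Ksp = [Tl^+]^2[CrO4^2-]
If s mol/L of Tl2CrO4 dissolves, [Tl^+] = 2s and [CrO4^2-] = s.
So Ksp = (2s)^2 × s = 4s^3
s^3 = 6.0 x 10^-13 / 4, so s = 5.31 x 10^-5 M
[Tl^+] = 2s = 1.1 x 10^-4 M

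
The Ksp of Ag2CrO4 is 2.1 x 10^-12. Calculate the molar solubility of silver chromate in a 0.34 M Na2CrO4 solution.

s ≈ 1.2 × 10^-6 M

Ag2CrO4(s) <=> 2 Ag^+ + CrO4^2-
Ksp = [Ag^+]^2[CrO4^2-]
Let s = moles of Ag2CrO4 that dissolve per litre. [Ag^+] = 2s, [CrO4^2-] = 0.34 + s ≈ 0.34 (Ksp is small, so little additional dissolves).
Ksp ≈ (2s)^2 × 0.34
s = 1.2 × 10^-6 M
Check: s = 1.2 × 10^-6 ≪ 0.34, so the approximation is valid.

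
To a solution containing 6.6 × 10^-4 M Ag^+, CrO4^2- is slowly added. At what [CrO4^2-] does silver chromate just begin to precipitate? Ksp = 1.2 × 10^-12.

[CrO4^2-] ≈ 2.8 × 10^-6 M

Ag2CrO4(s) ⇌ 2 Ag^+(aq) + CrO4^2-(aq)
Ksp = [Ag^+]^2[CrO4^2-]
Precipitation begins when Q = Ksp. With [Ag^+] = 6.6 × 10^-4 M:
1.2 × 10^-12 = (6.6 × 10^-4)^2 × [CrO4^2-]
[CrO4^2-] = (1.2 × 10^-12 / 4.36 × 10^-7) = 2.8 × 10^-6 M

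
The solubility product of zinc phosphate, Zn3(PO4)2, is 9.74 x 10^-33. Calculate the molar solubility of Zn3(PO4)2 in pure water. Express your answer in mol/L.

Zn3(PO4)2(s) ⇌ 3 Zn^2+(aq) + 2 PO4^3-(aq)
Ksp = [Zn^2+]^3[PO4^3-]^2
With molar solubility s: [Zn^2+] = 3s, [PO4^3-] = 2s.
So Ksp = (3s)^3 × (2s)^2 = 108s^5
s = (9.74 x 10^-33 / 108)^(1/5) = 1.55 x 10^-7 M

1.55 × 10^-7 M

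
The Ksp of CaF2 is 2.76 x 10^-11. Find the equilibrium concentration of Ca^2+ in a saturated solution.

CaF2(s) ⇌ Ca^2+ + 2 F^-
Ksp = [Ca^2+][F^-]^2
If s mol/L of CaF2 dissolves, [Ca^2+] = s and [F^-] = 2s.
Substituting: Ksp = s(2s)^2 = 4s^3
s^3 = 2.76 x 10^-11 / 4, so s = 1.904 × 10^-4 M
[Ca^2+] = s = 1.90 × 10^-4 M

1.90e-4 M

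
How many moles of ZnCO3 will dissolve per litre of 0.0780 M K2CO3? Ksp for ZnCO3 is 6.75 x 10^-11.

8.65 × 10^-10 M

ZnCO3(s) ⇌ Zn^2+(aq) + CO3^2-(aq)
Ksp = [Zn^2+][CO3^2-]
Let s = moles of ZnCO3 that dissolve per litre. [Zn^2+] = s, [CO3^2-] = 0.0780 + s ≈ 0.0780 (since CO3^2- from K2CO3 dominates).
Ksp ≈ s × 0.0780
s = 8.65 x 10^-10 M
Check: s = 8.7 × 10^-10 ≪ 0.0780, so the approximation is valid.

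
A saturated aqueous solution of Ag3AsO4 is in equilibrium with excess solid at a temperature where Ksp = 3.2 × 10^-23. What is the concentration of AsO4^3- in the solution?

1.0e-6 M

Ag3AsO4(s) ⇌ 3 Ag^+ + AsO4^3-
Ksp = [Ag^+]^3[AsO4^3-]
For each mole of Ag3AsO4 that dissolves: [Ag^+] = 3s, [AsO4^3-] = s.
Substituting: Ksp = (3s)^3s = 27s^4
Solving, s = (3.2 × 10^-23/27)^(1/4) = 1.04 x 10^-6 M
[AsO4^3-] = s = 1.0 × 10^-6 M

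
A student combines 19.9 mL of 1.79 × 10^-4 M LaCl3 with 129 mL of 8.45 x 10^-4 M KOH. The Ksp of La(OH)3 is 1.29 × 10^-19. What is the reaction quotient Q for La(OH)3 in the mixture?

Total volume = 19.9 + 129 = 148.9 mL.
[La^3+] = 1.79 x 10^-4 × (19.9/148.9) = 2.392 × 10^-5 M
[OH^-] = 8.45 x 10^-4 × (129/148.9) = 7.321 x 10^-4 M
La(OH)3(s) ⇌ La^3+ + 3 OH^-, so Q = [La^3+][OH^-]^3
Q = (2.392 x 10^-5)(7.321 × 10^-4)^3 = 9.39 × 10^-15
Q > Ksp, so La(OH)3 will precipitate.

Q ≈ 9.39e-15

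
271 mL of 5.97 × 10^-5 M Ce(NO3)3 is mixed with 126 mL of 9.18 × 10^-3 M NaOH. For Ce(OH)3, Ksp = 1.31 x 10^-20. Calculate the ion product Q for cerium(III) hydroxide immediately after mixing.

Q ≈ 1.01e-12

Total volume = 271 + 126 = 397 mL.
[Ce^3+] = 5.97 × 10^-5 × (271/397) = 4.075 × 10^-5 M
[OH^-] = 9.18 × 10^-3 × (126/397) = 2.914 × 10^-3 M
Ce(OH)3(s) ⇌ Ce^3+(aq) + 3 OH^-(aq), so Q = [Ce^3+][OH^-]^3
Q = (4.075 × 10^-5)(2.914 × 10^-3)^3 = 1.01 × 10^-12
Q > Ksp, so Ce(OH)3 will precipitate.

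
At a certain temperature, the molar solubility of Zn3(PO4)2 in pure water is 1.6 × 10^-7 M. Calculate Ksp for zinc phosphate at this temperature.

Zn3(PO4)2(s) ⇌ 3 Zn^2+(aq) + 2 PO4^3-(aq)
With molar solubility s: [Zn^2+] = 3s, [PO4^3-] = 2s.
Ksp = [Zn^2+]^3[PO4^3-]^2
Ksp = (3s)^3(2s)^2 = 108s^5
Ksp = 108 × (1.6 × 10^-7)^5 = 1.1 × 10^-32

Ksp ≈ 1.1 × 10^-32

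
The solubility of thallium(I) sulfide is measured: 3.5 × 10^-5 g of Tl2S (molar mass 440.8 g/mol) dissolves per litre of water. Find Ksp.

Molar solubility s = (3.5 × 10^-5 g/L) / (440.8 g/mol) = 7.94 × 10^-8 M.
Tl2S(s) <=> 2 Tl^+ + S^2-
With molar solubility s: [Tl^+] = 2s, [S^2-] = s.
Ksp = [Tl^+]^2[S^2-]
Ksp = (2s)^2s = 4s^3
Ksp = 4 × (7.94 × 10^-8)^3 = 2.0 × 10^-21

2.0 × 10^-21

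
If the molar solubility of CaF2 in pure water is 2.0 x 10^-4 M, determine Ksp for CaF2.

CaF2(s) <=> Ca^2+(aq) + 2 F^-(aq)
For each mole of CaF2 that dissolves: [Ca^2+] = s, [F^-] = 2s.
Ksp = [Ca^2+][F^-]^2
Substituting: Ksp = s(2s)^2 = 4s^3
Ksp = 4 × (2.0 × 10^-4)^3 = 3.2 x 10^-11

3.2 × 10^-11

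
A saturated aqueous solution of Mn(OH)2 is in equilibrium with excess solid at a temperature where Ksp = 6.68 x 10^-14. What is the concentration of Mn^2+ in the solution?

[Mn^2+] = 2.56 x 10^-5 M

Mn(OH)2(s) ⇌ Mn^2+ + 2 OH^-
Ksp = [Mn^2+][OH^-]^2
Let s = molar solubility. Then [Mn^2+] = s and [OH^-] = 2s.
Substituting: Ksp = s(2s)^2 = 4s^3
s = (6.68 x 10^-14 / 4)^(1/3) = 2.556 x 10^-5 M
[Mn^2+] = s = 2.56 x 10^-5 M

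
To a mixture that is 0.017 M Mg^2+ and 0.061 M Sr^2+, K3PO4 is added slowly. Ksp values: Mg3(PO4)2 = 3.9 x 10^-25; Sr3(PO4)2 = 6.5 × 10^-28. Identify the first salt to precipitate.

Precipitation of each salt starts when its ion product equals its Ksp.
For Mg3(PO4)2: 3.9 x 10^-25 = (0.017)^3 × [PO4^3-]^2  ⇒  [PO4^3-] = 2.8 × 10^-10 M.
For Sr3(PO4)2: 6.5 × 10^-28 = (0.061)^3 × [PO4^3-]^2  ⇒  [PO4^3-] = 1.7 x 10^-12 M.
The salt with the lower threshold [PO4^3-] precipitates first: Sr3(PO4)2.

Sr3(PO4)2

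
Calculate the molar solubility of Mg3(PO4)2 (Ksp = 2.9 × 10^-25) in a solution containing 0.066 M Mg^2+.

Mg3(PO4)2(s) ⇌ 3 Mg^2+(aq) + 2 PO4^3-(aq)
Ksp = [Mg^2+]^3[PO4^3-]^2
Let s be the molar solubility in this solution. [Mg^2+] = 0.066 + 3s ≈ 0.066, [PO4^3-] = 2s (common-ion effect: Mg^2+ is already 0.066 M).
Ksp ≈ (0.066)^3 × (2s)^2
s = 1.6 × 10^-11 M
Check: 3s = 4.8 × 10^-11 ≪ 0.066, so the approximation is valid.

s = 1.6 × 10^-11 M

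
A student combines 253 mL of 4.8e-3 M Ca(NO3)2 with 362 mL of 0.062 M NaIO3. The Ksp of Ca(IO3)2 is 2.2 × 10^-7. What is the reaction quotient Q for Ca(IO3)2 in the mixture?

Total volume = 253 + 362 = 615 mL.
[Ca^2+] = 4.8 × 10^-3 × (253/615) = 1.97 × 10^-3 M
[IO3^-] = 6.2 x 10^-2 × (362/615) = 3.65 x 10^-2 M
Ca(IO3)2(s) <=> Ca^2+(aq) + 2 IO3^-(aq), so Q = [Ca^2+][IO3^-]^2
Q = (1.97 × 10^-3)(3.65 x 10^-2)^2 = 2.6 x 10^-6
Q > Ksp, so Ca(IO3)2 will precipitate.

2.6 x 10^-6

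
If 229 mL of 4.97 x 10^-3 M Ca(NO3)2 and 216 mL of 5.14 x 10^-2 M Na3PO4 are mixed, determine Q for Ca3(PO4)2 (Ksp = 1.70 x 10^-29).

Total volume = 229 + 216 = 445 mL.
[Ca^2+] = 4.97 × 10^-3 × (229/445) = 2.558 x 10^-3 M
[PO4^3-] = 5.14 × 10^-2 × (216/445) = 2.495 × 10^-2 M
Ca3(PO4)2(s) ⇌ 3 Ca^2+ + 2 PO4^3-, so Q = [Ca^2+]^3[PO4^3-]^2
Q = (2.558 x 10^-3)^3(2.495 × 10^-2)^2 = 1.04 × 10^-11
Q > Ksp, so Ca3(PO4)2 will precipitate.

Q ≈ 1.04 × 10^-11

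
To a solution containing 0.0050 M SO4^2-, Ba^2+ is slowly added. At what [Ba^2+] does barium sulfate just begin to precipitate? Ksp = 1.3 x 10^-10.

BaSO4(s) ⇌ Ba^2+(aq) + SO4^2-(aq)
Ksp = [Ba^2+][SO4^2-]
Precipitation begins when Q = Ksp. With [SO4^2-] = 0.0050 M:
1.3 x 10^-10 = (0.0050) × [Ba^2+]
[Ba^2+] = (1.3 x 10^-10 / 5.0 × 10^-3) = 2.6 x 10^-8 M

[Ba^2+] = 2.6 × 10^-8 M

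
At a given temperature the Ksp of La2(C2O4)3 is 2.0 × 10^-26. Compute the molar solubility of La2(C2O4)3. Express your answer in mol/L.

s ≈ 2.8e-6 M

La2(C2O4)3(s) ⇌ 2 La^3+(aq) + 3 C2O4^2-(aq)
Ksp = [La^3+]^2[C2O4^2-]^3
Let s = molar solubility. Then [La^3+] = 2s and [C2O4^2-] = 3s.
Substituting: Ksp = (2s)^2(3s)^3 = 108s^5
s^5 = 2.0 × 10^-26 / 108, so s = 2.8 × 10^-6 M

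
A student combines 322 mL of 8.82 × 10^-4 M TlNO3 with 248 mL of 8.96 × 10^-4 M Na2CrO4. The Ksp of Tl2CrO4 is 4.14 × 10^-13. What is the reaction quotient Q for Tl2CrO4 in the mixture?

Total volume = 322 + 248 = 570 mL.
[Tl^+] = 8.82 x 10^-4 × (322/570) = 4.983 × 10^-4 M
[CrO4^2-] = 8.96 × 10^-4 × (248/570) = 3.898 × 10^-4 M
Tl2CrO4(s) ⇌ 2 Tl^+ + CrO4^2-, so Q = [Tl^+]^2[CrO4^2-]
Q = (4.983 × 10^-4)^2(3.898 x 10^-4) = 9.68 × 10^-11
Q > Ksp, so Tl2CrO4 will precipitate.

9.68 x 10^-11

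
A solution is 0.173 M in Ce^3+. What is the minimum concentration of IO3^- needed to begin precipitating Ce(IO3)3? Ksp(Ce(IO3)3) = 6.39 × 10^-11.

Ce(IO3)3(s) <=> Ce^3+(aq) + 3 IO3^-(aq)
Ksp = [Ce^3+][IO3^-]^3
Precipitation begins when Q = Ksp. With [Ce^3+] = 0.173 M:
6.39 × 10^-11 = (0.173) × [IO3^-]^3
[IO3^-] = (6.39 × 10^-11 / 1.73 × 10^-1)^(1/3) = 7.17 x 10^-4 M

7.17e-4 M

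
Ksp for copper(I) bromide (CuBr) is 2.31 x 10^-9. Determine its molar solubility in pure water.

CuBr(s) <=> Cu^+(aq) + Br^-(aq)
Ksp = [Cu^+][Br^-]
For each mole of CuBr that dissolves: [Cu^+] = s, [Br^-] = s.
Ksp = (s)(s) = s^2
s = (2.31 x 10^-9)^(1/2) = 4.81 × 10^-5 M

4.81 × 10^-5 M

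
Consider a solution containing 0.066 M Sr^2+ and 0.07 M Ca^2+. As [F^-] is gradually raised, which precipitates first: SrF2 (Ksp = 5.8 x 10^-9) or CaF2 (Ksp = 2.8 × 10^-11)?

Precipitation of each salt starts when its ion product equals its Ksp.
For SrF2: 5.8 x 10^-9 = 0.066 × [F^-]^2  ⇒  [F^-] = 3.0 × 10^-4 M.
For CaF2: 2.8 × 10^-11 = 0.07 × [F^-]^2  ⇒  [F^-] = 2.0 × 10^-5 M.
The salt with the lower threshold [F^-] precipitates first: CaF2.

CaF2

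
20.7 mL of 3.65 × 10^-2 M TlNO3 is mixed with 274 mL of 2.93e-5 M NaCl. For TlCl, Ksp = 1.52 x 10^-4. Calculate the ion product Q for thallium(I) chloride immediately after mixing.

Q = 6.98 x 10^-8

Total volume = 20.7 + 274 = 294.7 mL.
[Tl^+] = 3.65 × 10^-2 × (20.7/294.7) = 2.564 × 10^-3 M
[Cl^-] = 2.93 x 10^-5 × (274/294.7) = 2.724 × 10^-5 M
TlCl(s) ⇌ Tl^+(aq) + Cl^-(aq), so Q = [Tl^+][Cl^-]
Q = (2.564 x 10^-3)(2.724 × 10^-5) = 6.98 × 10^-8
Q < Ksp, so no precipitate of TlCl forms.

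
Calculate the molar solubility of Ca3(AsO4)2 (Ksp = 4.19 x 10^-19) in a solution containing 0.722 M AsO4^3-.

Ca3(AsO4)2(s) ⇌ 3 Ca^2+ + 2 AsO4^3-
Ksp = [Ca^2+]^3[AsO4^3-]^2
Let s be the molar solubility in this solution. [Ca^2+] = 3s, [AsO4^3-] = 0.722 + 2s ≈ 0.722 (common-ion effect: AsO4^3- is already 0.722 M).
Ksp ≈ (3s)^3 × (0.722)^2
s = 3.10 × 10^-7 M
Check: 2s = 6.2 x 10^-7 ≪ 0.722, so the approximation is valid.

s = 3.10 × 10^-7 M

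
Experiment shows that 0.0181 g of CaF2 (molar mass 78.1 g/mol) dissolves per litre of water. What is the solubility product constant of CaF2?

Molar solubility s = (1.81 x 10^-2 g/L) / (78.1 g/mol) = 2.318 × 10^-4 M.
CaF2(s) <=> Ca^2+(aq) + 2 F^-(aq)
With molar solubility s: [Ca^2+] = s, [F^-] = 2s.
Ksp = [Ca^2+][F^-]^2
Substituting: Ksp = s(2s)^2 = 4s^3
Ksp = 4 × (2.318 × 10^-4)^3 = 4.98 × 10^-11

Ksp ≈ 4.98 x 10^-11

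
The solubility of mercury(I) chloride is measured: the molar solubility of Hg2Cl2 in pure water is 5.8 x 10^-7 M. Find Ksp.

Hg2Cl2(s) <=> Hg2^2+ + 2 Cl^-
If s mol/L of Hg2Cl2 dissolves, [Hg2^2+] = s and [Cl^-] = 2s.
Ksp = [Hg2^2+][Cl^-]^2
Substituting: Ksp = s(2s)^2 = 4s^3
With s = 5.8 x 10^-7: Ksp = 7.8 × 10^-19

Ksp ≈ 7.8e-19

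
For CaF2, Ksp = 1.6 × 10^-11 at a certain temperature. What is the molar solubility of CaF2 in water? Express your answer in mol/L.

CaF2(s) ⇌ Ca^2+ + 2 F^-
Ksp = [Ca^2+][F^-]^2
For each mole of CaF2 that dissolves: [Ca^2+] = s, [F^-] = 2s.
Substituting: Ksp = s(2s)^2 = 4s^3
Solving, s = (1.6 × 10^-11/4)^(1/3) = 1.6 x 10^-4 M

1.6 x 10^-4 M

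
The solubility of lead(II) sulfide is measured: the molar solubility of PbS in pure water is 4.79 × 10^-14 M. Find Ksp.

PbS(s) <=> Pb^2+(aq) + S^2-(aq)
Let s = molar solubility. Then [Pb^2+] = s and [S^2-] = s.
Ksp = [Pb^2+][S^2-]
Ksp = s × s = s^2
Ksp = (4.79 × 10^-14)^2 = 2.29 x 10^-27

Ksp ≈ 2.29 × 10^-27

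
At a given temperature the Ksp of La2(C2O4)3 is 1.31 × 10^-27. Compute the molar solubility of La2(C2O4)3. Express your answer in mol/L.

s = 1.65e-6 M

La2(C2O4)3(s) ⇌ 2 La^3+ + 3 C2O4^2-
Ksp = [La^3+]^2[C2O4^2-]^3
If s mol/L of La2(C2O4)3 dissolves, [La^3+] = 2s and [C2O4^2-] = 3s.
So Ksp = (2s)^2 × (3s)^3 = 108s^5
s^5 = 1.31 × 10^-27 / 108, so s = 1.65 x 10^-6 M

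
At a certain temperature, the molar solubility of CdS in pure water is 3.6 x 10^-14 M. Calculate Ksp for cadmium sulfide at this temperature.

1.3 × 10^-27

CdS(s) ⇌ Cd^2+ + S^2-
Let s = molar solubility. Then [Cd^2+] = s and [S^2-] = s.
Ksp = [Cd^2+][S^2-]
Ksp = (s)(s) = s^2
With s = 3.6 x 10^-14: Ksp = 1.3 x 10^-27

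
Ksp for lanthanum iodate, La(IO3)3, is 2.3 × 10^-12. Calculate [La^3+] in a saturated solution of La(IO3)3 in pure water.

La(IO3)3(s) ⇌ La^3+ + 3 IO3^-
Ksp = [La^3+][IO3^-]^3
For each mole of La(IO3)3 that dissolves: [La^3+] = s, [IO3^-] = 3s.
So Ksp = s × (3s)^3 = 27s^4
s^4 = 2.3 × 10^-12 / 27, so s = 5.40 x 10^-4 M
[La^3+] = s = 5.4 x 10^-4 M

[La^3+] = 5.4 × 10^-4 M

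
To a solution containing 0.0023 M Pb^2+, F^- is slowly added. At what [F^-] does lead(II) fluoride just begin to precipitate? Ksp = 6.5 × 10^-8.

PbF2(s) <=> Pb^2+ + 2 F^-
Ksp = [Pb^2+][F^-]^2
Precipitation begins when Q = Ksp. With [Pb^2+] = 0.0023 M:
6.5 × 10^-8 = (0.0023) × [F^-]^2
[F^-] = (6.5 × 10^-8 / 2.3 × 10^-3)^(1/2) = 5.3 x 10^-3 M

[F^-] = 5.3 × 10^-3 M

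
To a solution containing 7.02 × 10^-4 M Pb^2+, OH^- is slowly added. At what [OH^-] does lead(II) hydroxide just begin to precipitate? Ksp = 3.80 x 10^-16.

[OH^-] = 7.36 x 10^-7 M

Pb(OH)2(s) <=> Pb^2+ + 2 OH^-
Ksp = [Pb^2+][OH^-]^2
Precipitation begins when Q = Ksp. With [Pb^2+] = 7.02 × 10^-4 M:
3.80 x 10^-16 = (7.02 × 10^-4) × [OH^-]^2
[OH^-] = (3.80 x 10^-16 / 7.02 × 10^-4)^(1/2) = 7.36 x 10^-7 M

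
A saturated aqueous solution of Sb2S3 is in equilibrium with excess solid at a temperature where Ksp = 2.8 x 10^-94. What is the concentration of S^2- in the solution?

[S^2-] ≈ 2.3e-19 M

Sb2S3(s) ⇌ 2 Sb^3+(aq) + 3 S^2-(aq)
Ksp = [Sb^3+]^2[S^2-]^3
Let s = molar solubility. Then [Sb^3+] = 2s and [S^2-] = 3s.
Ksp = (2s)^2(3s)^3 = 108s^5
s = (2.8 x 10^-94 / 108)^(1/5) = 7.63 × 10^-20 M
[S^2-] = 3s = 2.3 × 10^-19 M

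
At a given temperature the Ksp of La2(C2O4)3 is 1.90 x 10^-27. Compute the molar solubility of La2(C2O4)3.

s ≈ 1.77 × 10^-6 M

La2(C2O4)3(s) ⇌ 2 La^3+ + 3 C2O4^2-
Ksp = [La^3+]^2[C2O4^2-]^3
For each mole of La2(C2O4)3 that dissolves: [La^3+] = 2s, [C2O4^2-] = 3s.
Substituting: Ksp = (2s)^2(3s)^3 = 108s^5
Solving, s = (1.90 x 10^-27/108)^(1/5) = 1.77 × 10^-6 M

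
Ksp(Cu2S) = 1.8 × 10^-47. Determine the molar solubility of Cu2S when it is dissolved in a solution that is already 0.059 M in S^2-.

8.7 x 10^-24 M

Cu2S(s) <=> 2 Cu^+(aq) + S^2-(aq)
Ksp = [Cu^+]^2[S^2-]
If s mol/L dissolves here, [Cu^+] = 2s, [S^2-] = 0.059 + s ≈ 0.059 (common-ion effect: S^2- is already 0.059 M).
Ksp ≈ (2s)^2 × 0.059
s = 8.7 × 10^-24 M
Check: s = 8.7 × 10^-24 ≪ 0.059, so the approximation is valid.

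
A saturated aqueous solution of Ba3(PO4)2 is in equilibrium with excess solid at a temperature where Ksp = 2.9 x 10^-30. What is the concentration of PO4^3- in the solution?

9.7 x 10^-7 M

Ba3(PO4)2(s) <=> 3 Ba^2+(aq) + 2 PO4^3-(aq)
Ksp = [Ba^2+]^3[PO4^3-]^2
With molar solubility s: [Ba^2+] = 3s, [PO4^3-] = 2s.
So Ksp = (3s)^3 × (2s)^2 = 108s^5
Solving, s = (2.9 x 10^-30/108)^(1/5) = 4.85 × 10^-7 M
[PO4^3-] = 2s = 9.7 × 10^-7 M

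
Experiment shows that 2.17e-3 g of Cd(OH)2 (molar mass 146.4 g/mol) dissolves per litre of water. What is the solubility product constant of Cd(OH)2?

Molar solubility s = (2.17 x 10^-3 g/L) / (146.4 g/mol) = 1.482 × 10^-5 M.
Cd(OH)2(s) <=> Cd^2+(aq) + 2 OH^-(aq)
If s mol/L of Cd(OH)2 dissolves, [Cd^2+] = s and [OH^-] = 2s.
Ksp = [Cd^2+][OH^-]^2
Substituting: Ksp = s(2s)^2 = 4s^3
Ksp = 4 × (1.482 × 10^-5)^3 = 1.30 × 10^-14

1.30 × 10^-14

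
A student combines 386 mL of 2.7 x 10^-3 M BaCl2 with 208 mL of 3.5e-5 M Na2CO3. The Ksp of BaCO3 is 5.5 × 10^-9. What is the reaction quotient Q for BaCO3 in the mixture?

Total volume = 386 + 208 = 594 mL.
[Ba^2+] = 2.7 x 10^-3 × (386/594) = 1.75 x 10^-3 M
[CO3^2-] = 3.5 × 10^-5 × (208/594) = 1.23 × 10^-5 M
BaCO3(s) ⇌ Ba^2+(aq) + CO3^2-(aq), so Q = [Ba^2+][CO3^2-]
Q = (1.75 x 10^-3)(1.23 × 10^-5) = 2.2 x 10^-8
Q > Ksp, so BaCO3 will precipitate.

Q ≈ 2.2 x 10^-8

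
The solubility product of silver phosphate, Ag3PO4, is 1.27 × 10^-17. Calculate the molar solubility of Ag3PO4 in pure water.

s ≈ 2.62e-5 M

Ag3PO4(s) <=> 3 Ag^+(aq) + PO4^3-(aq)
Ksp = [Ag^+]^3[PO4^3-]
Let s = molar solubility. Then [Ag^+] = 3s and [PO4^3-] = s.
So Ksp = (3s)^3 × s = 27s^4
s = (1.27 × 10^-17 / 27)^(1/4) = 2.62 × 10^-5 M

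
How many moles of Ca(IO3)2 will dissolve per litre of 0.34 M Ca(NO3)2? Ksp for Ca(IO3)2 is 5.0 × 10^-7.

s = 6.1 × 10^-4 M

Ca(IO3)2(s) ⇌ Ca^2+ + 2 IO3^-
Ksp = [Ca^2+][IO3^-]^2
If s mol/L dissolves here, [Ca^2+] = 0.34 + s ≈ 0.34, [IO3^-] = 2s (Ksp is small, so little additional dissolves).
Ksp ≈ 0.34 × (2s)^2
s = 6.1 × 10^-4 M
Check: s = 6.1 × 10^-4 ≪ 0.34, so the approximation is valid.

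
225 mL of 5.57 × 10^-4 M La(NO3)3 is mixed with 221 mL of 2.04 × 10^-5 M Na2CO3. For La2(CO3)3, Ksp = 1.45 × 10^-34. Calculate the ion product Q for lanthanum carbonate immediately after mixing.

Total volume = 225 + 221 = 446 mL.
[La^3+] = 5.57 × 10^-4 × (225/446) = 2.810 × 10^-4 M
[CO3^2-] = 2.04 × 10^-5 × (221/446) = 1.011 × 10^-5 M
La2(CO3)3(s) ⇌ 2 La^3+(aq) + 3 CO3^2-(aq), so Q = [La^3+]^2[CO3^2-]^3
Q = (2.810 × 10^-4)^2(1.011 × 10^-5)^3 = 8.16 × 10^-23
Q > Ksp, so La2(CO3)3 will precipitate.

8.16e-23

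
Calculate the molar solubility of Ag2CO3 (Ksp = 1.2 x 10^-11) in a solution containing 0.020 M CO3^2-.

Ag2CO3(s) ⇌ 2 Ag^+ + CO3^2-
Ksp = [Ag^+]^2[CO3^2-]
Let s = moles of Ag2CO3 that dissolve per litre. [Ag^+] = 2s, [CO3^2-] = 0.020 + s ≈ 0.020 (since the CO3^2- already present dominates).
Ksp ≈ (2s)^2 × 0.020
s = 1.2 x 10^-5 M
Check: s = 1.2 × 10^-5 ≪ 0.020, so the approximation is valid.

s ≈ 1.2e-5 M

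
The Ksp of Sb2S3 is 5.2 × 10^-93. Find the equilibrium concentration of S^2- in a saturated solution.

[S^2-] ≈ 4.1 x 10^-19 M

Sb2S3(s) ⇌ 2 Sb^3+(aq) + 3 S^2-(aq)
Ksp = [Sb^3+]^2[S^2-]^3
For each mole of Sb2S3 that dissolves: [Sb^3+] = 2s, [S^2-] = 3s.
Substituting: Ksp = (2s)^2(3s)^3 = 108s^5
s = (5.2 × 10^-93 / 108)^(1/5) = 1.37 × 10^-19 M
[S^2-] = 3s = 4.1 × 10^-19 M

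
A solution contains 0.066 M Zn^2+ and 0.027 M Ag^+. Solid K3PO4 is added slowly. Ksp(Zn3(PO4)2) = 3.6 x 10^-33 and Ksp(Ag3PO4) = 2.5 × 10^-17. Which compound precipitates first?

Zn3(PO4)2

Each salt begins to precipitate when Q = Ksp, i.e. when [PO4^3-] reaches its threshold.
For Zn3(PO4)2: 3.6 x 10^-33 = (0.066)^3 × [PO4^3-]^2  ⇒  [PO4^3-] = 3.5 x 10^-15 M.
For Ag3PO4: 2.5 × 10^-17 = (0.027)^3 × [PO4^3-]  ⇒  [PO4^3-] = 1.3 × 10^-12 M.
The salt with the lower threshold [PO4^3-] precipitates first: Zn3(PO4)2.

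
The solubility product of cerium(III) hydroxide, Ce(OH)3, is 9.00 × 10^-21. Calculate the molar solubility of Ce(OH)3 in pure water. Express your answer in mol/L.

Ce(OH)3(s) <=> Ce^3+ + 3 OH^-
Ksp = [Ce^3+][OH^-]^3
Let s = molar solubility. Then [Ce^3+] = s and [OH^-] = 3s.
So Ksp = s × (3s)^3 = 27s^4
s = (9.00 × 10^-21 / 27)^(1/4) = 4.27 x 10^-6 M

s ≈ 4.27 × 10^-6 M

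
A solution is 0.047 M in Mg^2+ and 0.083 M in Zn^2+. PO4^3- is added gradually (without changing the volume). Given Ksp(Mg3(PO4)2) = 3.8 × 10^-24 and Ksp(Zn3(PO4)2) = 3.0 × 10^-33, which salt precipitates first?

Zn3(PO4)2

Each salt begins to precipitate when Q = Ksp, i.e. when [PO4^3-] reaches its threshold.
For Mg3(PO4)2: 3.8 × 10^-24 = (0.047)^3 × [PO4^3-]^2  ⇒  [PO4^3-] = 1.9 × 10^-10 M.
For Zn3(PO4)2: 3.0 × 10^-33 = (0.083)^3 × [PO4^3-]^2  ⇒  [PO4^3-] = 2.3 × 10^-15 M.
The salt with the lower threshold [PO4^3-] precipitates first: Zn3(PO4)2.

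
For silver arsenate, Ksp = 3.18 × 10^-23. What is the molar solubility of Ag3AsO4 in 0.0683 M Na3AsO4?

Ag3AsO4(s) <=> 3 Ag^+(aq) + AsO4^3-(aq)
Ksp = [Ag^+]^3[AsO4^3-]
If s mol/L dissolves here, [Ag^+] = 3s, [AsO4^3-] = 0.0683 + s ≈ 0.0683 (since AsO4^3- from Na3AsO4 dominates).
Ksp ≈ (3s)^3 × 0.0683
s = 2.58 × 10^-8 M
Check: s = 2.6 × 10^-8 ≪ 0.0683, so the approximation is valid.

s = 2.58 × 10^-8 M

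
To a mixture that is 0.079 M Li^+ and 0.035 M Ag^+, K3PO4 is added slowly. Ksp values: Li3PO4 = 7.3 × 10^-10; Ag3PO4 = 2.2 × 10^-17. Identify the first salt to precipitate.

Precipitation of each salt starts when its ion product equals its Ksp.
For Li3PO4: 7.3 × 10^-10 = (0.079)^3 × [PO4^3-]  ⇒  [PO4^3-] = 1.5 × 10^-6 M.
For Ag3PO4: 2.2 × 10^-17 = (0.035)^3 × [PO4^3-]  ⇒  [PO4^3-] = 5.1 x 10^-13 M.
The salt with the lower threshold [PO4^3-] precipitates first: Ag3PO4.

Ag3PO4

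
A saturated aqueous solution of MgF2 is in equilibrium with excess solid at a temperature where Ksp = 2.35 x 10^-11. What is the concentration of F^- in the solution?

[F^-] = 3.61 × 10^-4 M

MgF2(s) ⇌ Mg^2+(aq) + 2 F^-(aq)
Ksp = [Mg^2+][F^-]^2
Let s = molar solubility. Then [Mg^2+] = s and [F^-] = 2s.
So Ksp = s × (2s)^2 = 4s^3
s^3 = 2.35 x 10^-11 / 4, so s = 1.804 × 10^-4 M
[F^-] = 2s = 3.61 x 10^-4 M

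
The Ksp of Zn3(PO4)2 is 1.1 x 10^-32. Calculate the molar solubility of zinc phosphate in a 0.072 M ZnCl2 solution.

s ≈ 2.7 × 10^-15 M

Zn3(PO4)2(s) <=> 3 Zn^2+ + 2 PO4^3-
Ksp = [Zn^2+]^3[PO4^3-]^2
Let s = moles of Zn3(PO4)2 that dissolve per litre. [Zn^2+] = 0.072 + 3s ≈ 0.072, [PO4^3-] = 2s (since Zn^2+ from ZnCl2 dominates).
Ksp ≈ (0.072)^3 × (2s)^2
s = 2.7 x 10^-15 M
Check: 3s = 8.1 × 10^-15 ≪ 0.072, so the approximation is valid.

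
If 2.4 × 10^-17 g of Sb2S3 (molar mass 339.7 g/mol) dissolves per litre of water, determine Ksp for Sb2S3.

Molar solubility s = (2.4 x 10^-17 g/L) / (339.7 g/mol) = 7.07 × 10^-20 M.
Sb2S3(s) <=> 2 Sb^3+ + 3 S^2-
Let s = molar solubility. Then [Sb^3+] = 2s and [S^2-] = 3s.
Ksp = [Sb^3+]^2[S^2-]^3
Ksp = (2s)^2(3s)^3 = 108s^5
Ksp = 108 × (7.07 × 10^-20)^5 = 1.9 × 10^-94

Ksp ≈ 1.9 × 10^-94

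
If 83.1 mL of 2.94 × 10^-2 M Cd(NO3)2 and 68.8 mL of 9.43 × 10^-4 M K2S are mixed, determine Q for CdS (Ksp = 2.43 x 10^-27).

Total volume = 83.1 + 68.8 = 151.9 mL.
[Cd^2+] = 2.94 × 10^-2 × (83.1/151.9) = 1.608 × 10^-2 M
[S^2-] = 9.43 x 10^-4 × (68.8/151.9) = 4.271 × 10^-4 M
CdS(s) ⇌ Cd^2+ + S^2-, so Q = [Cd^2+][S^2-]
Q = (1.608 x 10^-2)(4.271 × 10^-4) = 6.87 × 10^-6
Q > Ksp, so CdS will precipitate.

Q = 6.87e-6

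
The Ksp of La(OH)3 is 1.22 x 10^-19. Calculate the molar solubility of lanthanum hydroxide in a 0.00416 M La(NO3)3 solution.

s = 1.03 × 10^-6 M

La(OH)3(s) ⇌ La^3+(aq) + 3 OH^-(aq)
Ksp = [La^3+][OH^-]^3
If s mol/L dissolves here, [La^3+] = 0.00416 + s ≈ 0.00416, [OH^-] = 3s (Ksp is small, so little additional dissolves).
Ksp ≈ 0.00416 × (3s)^3
s = 1.03 × 10^-6 M
Check: s = 1.0 × 10^-6 ≪ 0.00416, so the approximation is valid.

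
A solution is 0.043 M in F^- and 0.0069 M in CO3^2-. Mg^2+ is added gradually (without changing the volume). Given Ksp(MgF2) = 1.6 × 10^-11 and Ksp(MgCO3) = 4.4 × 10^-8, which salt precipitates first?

Precipitation of each salt starts when its ion product equals its Ksp.
For MgF2: 1.6 × 10^-11 = (0.043)^2 × [Mg^2+]  ⇒  [Mg^2+] = 8.7 x 10^-9 M.
For MgCO3: 4.4 × 10^-8 = 0.0069 × [Mg^2+]  ⇒  [Mg^2+] = 6.4 x 10^-6 M.
The salt with the lower threshold [Mg^2+] precipitates first: MgF2.

MgF2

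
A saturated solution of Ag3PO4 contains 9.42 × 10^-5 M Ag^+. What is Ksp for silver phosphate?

Ksp ≈ 2.62e-17

Ag3PO4(s) ⇌ 3 Ag^+ + PO4^3-
Stoichiometry gives [PO4^3-] = (1/3)[Ag^+] = 3.140 × 10^-5 M.
Ksp = [Ag^+]^3[PO4^3-]
Ksp = (9.42 × 10^-5)^3 × 3.140 x 10^-5 = 2.62 × 10^-17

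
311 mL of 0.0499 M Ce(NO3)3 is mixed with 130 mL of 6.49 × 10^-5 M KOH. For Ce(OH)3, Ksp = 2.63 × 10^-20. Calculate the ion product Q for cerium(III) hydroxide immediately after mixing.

Total volume = 311 + 130 = 441 mL.
[Ce^3+] = 4.99 × 10^-2 × (311/441) = 3.519 × 10^-2 M
[OH^-] = 6.49 × 10^-5 × (130/441) = 1.913 × 10^-5 M
Ce(OH)3(s) <=> Ce^3+ + 3 OH^-, so Q = [Ce^3+][OH^-]^3
Q = (3.519 x 10^-2)(1.913 x 10^-5)^3 = 2.46 × 10^-16
Q > Ksp, so Ce(OH)3 will precipitate.

Q ≈ 2.46 × 10^-16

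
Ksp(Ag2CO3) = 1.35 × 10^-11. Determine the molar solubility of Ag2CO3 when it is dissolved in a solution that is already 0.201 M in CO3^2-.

s = 4.10e-6 M

Ag2CO3(s) <=> 2 Ag^+(aq) + CO3^2-(aq)
Ksp = [Ag^+]^2[CO3^2-]
Let s = moles of Ag2CO3 that dissolve per litre. [Ag^+] = 2s, [CO3^2-] = 0.201 + s ≈ 0.201 (Ksp is small, so little additional dissolves).
Ksp ≈ (2s)^2 × 0.201
s = 4.10 × 10^-6 M
Check: s = 4.1 × 10^-6 ≪ 0.201, so the approximation is valid.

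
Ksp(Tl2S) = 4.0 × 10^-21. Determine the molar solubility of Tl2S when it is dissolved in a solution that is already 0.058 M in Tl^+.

Tl2S(s) <=> 2 Tl^+(aq) + S^2-(aq)
Ksp = [Tl^+]^2[S^2-]
If s mol/L dissolves here, [Tl^+] = 0.058 + 2s ≈ 0.058, [S^2-] = s (common-ion effect: Tl^+ is already 0.058 M).
Ksp ≈ (0.058)^2 × s
s = 1.2 × 10^-18 M
Check: 2s = 2.4 × 10^-18 ≪ 0.058, so the approximation is valid.

1.2e-18 M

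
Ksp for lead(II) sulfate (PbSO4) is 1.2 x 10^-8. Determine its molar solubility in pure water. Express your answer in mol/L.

s = 1.1 × 10^-4 M

PbSO4(s) ⇌ Pb^2+(aq) + SO4^2-(aq)
Ksp = [Pb^2+][SO4^2-]
With molar solubility s: [Pb^2+] = s, [SO4^2-] = s.
Ksp = (s)(s) = s^2
s = (1.2 x 10^-8)^(1/2) = 1.1 × 10^-4 M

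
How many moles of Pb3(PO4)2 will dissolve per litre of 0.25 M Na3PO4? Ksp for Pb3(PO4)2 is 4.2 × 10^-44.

s = 2.9 × 10^-15 M

Pb3(PO4)2(s) ⇌ 3 Pb^2+(aq) + 2 PO4^3-(aq)
Ksp = [Pb^2+]^3[PO4^3-]^2
Let s be the molar solubility in this solution. [Pb^2+] = 3s, [PO4^3-] = 0.25 + 2s ≈ 0.25 (Ksp is small, so little additional dissolves).
Ksp ≈ (3s)^3 × (0.25)^2
s = 2.9 x 10^-15 M
Check: 2s = 5.8 × 10^-15 ≪ 0.25, so the approximation is valid.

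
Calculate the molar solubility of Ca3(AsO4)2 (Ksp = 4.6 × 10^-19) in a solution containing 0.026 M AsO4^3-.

Ca3(AsO4)2(s) ⇌ 3 Ca^2+(aq) + 2 AsO4^3-(aq)
Ksp = [Ca^2+]^3[AsO4^3-]^2
Let s = moles of Ca3(AsO4)2 that dissolve per litre. [Ca^2+] = 3s, [AsO4^3-] = 0.026 + 2s ≈ 0.026 (Ksp is small, so little additional dissolves).
Ksp ≈ (3s)^3 × (0.026)^2
s = 2.9 × 10^-6 M
Check: 2s = 5.9 × 10^-6 ≪ 0.026, so the approximation is valid.

2.9e-6 M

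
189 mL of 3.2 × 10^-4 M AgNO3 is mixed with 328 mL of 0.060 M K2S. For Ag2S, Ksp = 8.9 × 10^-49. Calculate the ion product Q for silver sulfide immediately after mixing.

Total volume = 189 + 328 = 517 mL.
[Ag^+] = 3.2 × 10^-4 × (189/517) = 1.17 × 10^-4 M
[S^2-] = 6.0 × 10^-2 × (328/517) = 3.81 × 10^-2 M
Ag2S(s) ⇌ 2 Ag^+(aq) + S^2-(aq), so Q = [Ag^+]^2[S^2-]
Q = (1.17 × 10^-4)^2(3.81 × 10^-2) = 5.2 × 10^-10
Q > Ksp, so Ag2S will precipitate.

5.2 × 10^-10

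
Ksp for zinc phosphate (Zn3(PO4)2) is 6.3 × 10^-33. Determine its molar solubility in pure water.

Zn3(PO4)2(s) ⇌ 3 Zn^2+ + 2 PO4^3-
Ksp = [Zn^2+]^3[PO4^3-]^2
With molar solubility s: [Zn^2+] = 3s, [PO4^3-] = 2s.
So Ksp = (3s)^3 × (2s)^2 = 108s^5
Solving, s = (6.3 × 10^-33/108)^(1/5) = 1.4 × 10^-7 M

s = 1.4 x 10^-7 M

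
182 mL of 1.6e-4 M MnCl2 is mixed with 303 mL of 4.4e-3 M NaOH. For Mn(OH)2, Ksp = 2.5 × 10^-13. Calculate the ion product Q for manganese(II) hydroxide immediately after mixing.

Total volume = 182 + 303 = 485 mL.
[Mn^2+] = 1.6 × 10^-4 × (182/485) = 6.00 x 10^-5 M
[OH^-] = 4.4 × 10^-3 × (303/485) = 2.75 x 10^-3 M
Mn(OH)2(s) ⇌ Mn^2+(aq) + 2 OH^-(aq), so Q = [Mn^2+][OH^-]^2
Q = (6.00 × 10^-5)(2.75 × 10^-3)^2 = 4.5 × 10^-10
Q > Ksp, so Mn(OH)2 will precipitate.

Q ≈ 4.5e-10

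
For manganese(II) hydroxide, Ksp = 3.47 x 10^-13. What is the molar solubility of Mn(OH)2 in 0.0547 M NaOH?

Mn(OH)2(s) ⇌ Mn^2+ + 2 OH^-
Ksp = [Mn^2+][OH^-]^2
Let s be the molar solubility in this solution. [Mn^2+] = s, [OH^-] = 0.0547 + 2s ≈ 0.0547 (since OH^- from NaOH dominates).
Ksp ≈ s × (0.0547)^2
s = 1.16 × 10^-10 M
Check: 2s = 2.3 × 10^-10 ≪ 0.0547, so the approximation is valid.

s ≈ 1.16 x 10^-10 M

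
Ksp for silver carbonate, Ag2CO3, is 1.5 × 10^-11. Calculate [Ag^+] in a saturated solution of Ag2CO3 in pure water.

Ag2CO3(s) ⇌ 2 Ag^+ + CO3^2-
Ksp = [Ag^+]^2[CO3^2-]
For each mole of Ag2CO3 that dissolves: [Ag^+] = 2s, [CO3^2-] = s.
So Ksp = (2s)^2 × s = 4s^3
s = (1.5 × 10^-11 / 4)^(1/3) = 1.55 x 10^-4 M
[Ag^+] = 2s = 3.1 x 10^-4 M

[Ag^+] ≈ 3.1 x 10^-4 M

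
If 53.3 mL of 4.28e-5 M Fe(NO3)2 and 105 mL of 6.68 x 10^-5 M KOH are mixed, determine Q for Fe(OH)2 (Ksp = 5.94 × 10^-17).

Q ≈ 2.83 × 10^-14

Total volume = 53.3 + 105 = 158.3 mL.
[Fe^2+] = 4.28 × 10^-5 × (53.3/158.3) = 1.441 x 10^-5 M
[OH^-] = 6.68 x 10^-5 × (105/158.3) = 4.431 x 10^-5 M
Fe(OH)2(s) ⇌ Fe^2+(aq) + 2 OH^-(aq), so Q = [Fe^2+][OH^-]^2
Q = (1.441 × 10^-5)(4.431 × 10^-5)^2 = 2.83 x 10^-14
Q > Ksp, so Fe(OH)2 will precipitate.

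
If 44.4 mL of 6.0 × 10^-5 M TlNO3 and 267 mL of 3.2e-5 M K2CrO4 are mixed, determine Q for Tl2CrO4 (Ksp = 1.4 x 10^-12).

Q ≈ 2.0e-15

Total volume = 44.4 + 267 = 311.4 mL.
[Tl^+] = 6.0 x 10^-5 × (44.4/311.4) = 8.55 x 10^-6 M
[CrO4^2-] = 3.2 × 10^-5 × (267/311.4) = 2.74 × 10^-5 M
Tl2CrO4(s) ⇌ 2 Tl^+ + CrO4^2-, so Q = [Tl^+]^2[CrO4^2-]
Q = (8.55 x 10^-6)^2(2.74 x 10^-5) = 2.0 × 10^-15
Q < Ksp, so no precipitate of Tl2CrO4 forms.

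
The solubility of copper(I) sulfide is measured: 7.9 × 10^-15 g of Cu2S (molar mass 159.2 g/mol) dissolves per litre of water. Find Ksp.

Molar solubility s = (7.9 × 10^-15 g/L) / (159.2 g/mol) = 4.96 x 10^-17 M.
Cu2S(s) ⇌ 2 Cu^+(aq) + S^2-(aq)
Let s = molar solubility. Then [Cu^+] = 2s and [S^2-] = s.
Ksp = [Cu^+]^2[S^2-]
So Ksp = (2s)^2 × s = 4s^3
With s = 4.96 × 10^-17: Ksp = 4.9 × 10^-49

Ksp = 4.9 × 10^-49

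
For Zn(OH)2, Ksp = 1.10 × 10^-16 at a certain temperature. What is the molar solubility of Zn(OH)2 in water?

s ≈ 3.02e-6 M

Zn(OH)2(s) ⇌ Zn^2+ + 2 OH^-
Ksp = [Zn^2+][OH^-]^2
For each mole of Zn(OH)2 that dissolves: [Zn^2+] = s, [OH^-] = 2s.
Substituting: Ksp = s(2s)^2 = 4s^3
s^3 = 1.10 × 10^-16 / 4, so s = 3.02 x 10^-6 M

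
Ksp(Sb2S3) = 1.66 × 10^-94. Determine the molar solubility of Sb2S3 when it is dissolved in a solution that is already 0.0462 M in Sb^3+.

Sb2S3(s) ⇌ 2 Sb^3+(aq) + 3 S^2-(aq)
Ksp = [Sb^3+]^2[S^2-]^3
If s mol/L dissolves here, [Sb^3+] = 0.0462 + 2s ≈ 0.0462, [S^2-] = 3s (since the Sb^3+ already present dominates).
Ksp ≈ (0.0462)^2 × (3s)^3
s = 1.42 × 10^-31 M
Check: 2s = 2.8 x 10^-31 ≪ 0.0462, so the approximation is valid.

s ≈ 1.42e-31 M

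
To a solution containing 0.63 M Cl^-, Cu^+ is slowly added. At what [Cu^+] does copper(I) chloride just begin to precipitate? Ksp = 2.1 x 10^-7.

CuCl(s) ⇌ Cu^+(aq) + Cl^-(aq)
Ksp = [Cu^+][Cl^-]
Precipitation begins when Q = Ksp. With [Cl^-] = 0.63 M:
2.1 x 10^-7 = (0.63) × [Cu^+]
[Cu^+] = (2.1 x 10^-7 / 6.3 x 10^-1) = 3.3 × 10^-7 M

3.3e-7 M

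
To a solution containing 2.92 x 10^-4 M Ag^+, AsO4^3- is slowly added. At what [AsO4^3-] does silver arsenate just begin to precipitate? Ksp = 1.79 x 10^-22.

Ag3AsO4(s) ⇌ 3 Ag^+(aq) + AsO4^3-(aq)
Ksp = [Ag^+]^3[AsO4^3-]
Precipitation begins when Q = Ksp. With [Ag^+] = 2.92 x 10^-4 M:
1.79 x 10^-22 = (2.92 x 10^-4)^3 × [AsO4^3-]
[AsO4^3-] = (1.79 x 10^-22 / 2.490 × 10^-11) = 7.19 x 10^-12 M

7.19e-12 M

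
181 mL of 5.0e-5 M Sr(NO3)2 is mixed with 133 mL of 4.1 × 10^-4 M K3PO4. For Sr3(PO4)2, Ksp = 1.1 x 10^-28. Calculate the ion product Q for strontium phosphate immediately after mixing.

Total volume = 181 + 133 = 314 mL.
[Sr^2+] = 5.0 x 10^-5 × (181/314) = 2.88 × 10^-5 M
[PO4^3-] = 4.1 × 10^-4 × (133/314) = 1.74 x 10^-4 M
Sr3(PO4)2(s) <=> 3 Sr^2+ + 2 PO4^3-, so Q = [Sr^2+]^3[PO4^3-]^2
Q = (2.88 × 10^-5)^3(1.74 x 10^-4)^2 = 7.2 x 10^-22
Q > Ksp, so Sr3(PO4)2 will precipitate.

7.2e-22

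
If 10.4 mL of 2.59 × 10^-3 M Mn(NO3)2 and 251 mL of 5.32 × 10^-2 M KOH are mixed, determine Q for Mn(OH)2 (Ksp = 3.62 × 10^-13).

Total volume = 10.4 + 251 = 261.4 mL.
[Mn^2+] = 2.59 × 10^-3 × (10.4/261.4) = 1.030 × 10^-4 M
[OH^-] = 5.32 x 10^-2 × (251/261.4) = 5.108 x 10^-2 M
Mn(OH)2(s) ⇌ Mn^2+(aq) + 2 OH^-(aq), so Q = [Mn^2+][OH^-]^2
Q = (1.030 × 10^-4)(5.108 × 10^-2)^2 = 2.69 × 10^-7
Q > Ksp, so Mn(OH)2 will precipitate.

Q = 2.69e-7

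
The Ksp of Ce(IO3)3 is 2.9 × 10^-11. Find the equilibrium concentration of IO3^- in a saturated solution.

Ce(IO3)3(s) ⇌ Ce^3+(aq) + 3 IO3^-(aq)
Ksp = [Ce^3+][IO3^-]^3
Let s = molar solubility. Then [Ce^3+] = s and [IO3^-] = 3s.
Ksp = s(3s)^3 = 27s^4
s = (2.9 × 10^-11 / 27)^(1/4) = 1.02 × 10^-3 M
[IO3^-] = 3s = 3.1 x 10^-3 M

[IO3^-] ≈ 3.1 × 10^-3 M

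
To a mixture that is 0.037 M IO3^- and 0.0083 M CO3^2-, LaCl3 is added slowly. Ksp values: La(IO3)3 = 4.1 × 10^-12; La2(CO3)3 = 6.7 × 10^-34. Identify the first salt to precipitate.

Precipitation of each salt starts when its ion product equals its Ksp.
For La(IO3)3: 4.1 × 10^-12 = (0.037)^3 × [La^3+]  ⇒  [La^3+] = 8.1 × 10^-8 M.
For La2(CO3)3: 6.7 × 10^-34 = (0.0083)^3 × [La^3+]^2  ⇒  [La^3+] = 3.4 x 10^-14 M.
The salt with the lower threshold [La^3+] precipitates first: La2(CO3)3.

La2(CO3)3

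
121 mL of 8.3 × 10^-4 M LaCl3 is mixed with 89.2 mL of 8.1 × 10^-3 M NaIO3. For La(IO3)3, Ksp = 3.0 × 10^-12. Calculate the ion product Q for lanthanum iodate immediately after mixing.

Q ≈ 1.9 × 10^-11

Total volume = 121 + 89.2 = 210.2 mL.
[La^3+] = 8.3 × 10^-4 × (121/210.2) = 4.78 × 10^-4 M
[IO3^-] = 8.1 x 10^-3 × (89.2/210.2) = 3.44 × 10^-3 M
La(IO3)3(s) ⇌ La^3+(aq) + 3 IO3^-(aq), so Q = [La^3+][IO3^-]^3
Q = (4.78 × 10^-4)(3.44 x 10^-3)^3 = 1.9 × 10^-11
Q > Ksp, so La(IO3)3 will precipitate.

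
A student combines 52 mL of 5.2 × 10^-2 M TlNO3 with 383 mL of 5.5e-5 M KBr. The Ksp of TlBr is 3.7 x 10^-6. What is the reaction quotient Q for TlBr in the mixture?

Total volume = 52 + 383 = 435 mL.
[Tl^+] = 5.2 × 10^-2 × (52/435) = 6.22 × 10^-3 M
[Br^-] = 5.5 × 10^-5 × (383/435) = 4.84 × 10^-5 M
TlBr(s) ⇌ Tl^+ + Br^-, so Q = [Tl^+][Br^-]
Q = (6.22 × 10^-3)(4.84 × 10^-5) = 3.0 × 10^-7
Q < Ksp, so no precipitate of TlBr forms.

Q ≈ 3.0 × 10^-7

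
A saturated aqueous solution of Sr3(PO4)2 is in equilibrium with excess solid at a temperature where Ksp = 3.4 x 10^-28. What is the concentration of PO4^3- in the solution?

2.5 × 10^-6 M

Sr3(PO4)2(s) <=> 3 Sr^2+(aq) + 2 PO4^3-(aq)
Ksp = [Sr^2+]^3[PO4^3-]^2
With molar solubility s: [Sr^2+] = 3s, [PO4^3-] = 2s.
Substituting: Ksp = (3s)^3(2s)^2 = 108s^5
s = (3.4 x 10^-28 / 108)^(1/5) = 1.26 x 10^-6 M
[PO4^3-] = 2s = 2.5 x 10^-6 M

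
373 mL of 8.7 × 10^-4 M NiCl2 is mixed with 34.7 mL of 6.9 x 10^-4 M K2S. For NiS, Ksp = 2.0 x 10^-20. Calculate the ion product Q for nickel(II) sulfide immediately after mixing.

4.7 x 10^-8

Total volume = 373 + 34.7 = 407.7 mL.
[Ni^2+] = 8.7 × 10^-4 × (373/407.7) = 7.96 × 10^-4 M
[S^2-] = 6.9 × 10^-4 × (34.7/407.7) = 5.87 x 10^-5 M
NiS(s) ⇌ Ni^2+ + S^2-, so Q = [Ni^2+][S^2-]
Q = (7.96 × 10^-4)(5.87 × 10^-5) = 4.7 × 10^-8
Q > Ksp, so NiS will precipitate.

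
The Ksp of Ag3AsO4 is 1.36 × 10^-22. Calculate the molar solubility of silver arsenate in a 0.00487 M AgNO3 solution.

Ag3AsO4(s) ⇌ 3 Ag^+ + AsO4^3-
Ksp = [Ag^+]^3[AsO4^3-]
If s mol/L dissolves here, [Ag^+] = 0.00487 + 3s ≈ 0.00487, [AsO4^3-] = s (since Ag^+ from AgNO3 dominates).
Ksp ≈ (0.00487)^3 × s
s = 1.18 × 10^-15 M
Check: 3s = 3.5 × 10^-15 ≪ 0.00487, so the approximation is valid.

s = 1.18e-15 M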